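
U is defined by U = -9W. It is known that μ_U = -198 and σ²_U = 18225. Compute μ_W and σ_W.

μ_W = 22, σ_W = 15

From U = -9W: μ_U = a·μ_W + b, so μ_W = (μ_U − b)/a = (-198 − 0)/(-9) = 22.
σ_U = √18225 = 135.
σ_U = |a|·σ_W, so σ_W = 135/|-9| = 15.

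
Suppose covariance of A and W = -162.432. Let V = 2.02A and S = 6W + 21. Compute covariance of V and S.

covariance of V and S = a·c·covariance of A and W = 2.02·6·(-162.432) = -1968.67584. Additive constants drop out.

covariance of V and S = -1968.67584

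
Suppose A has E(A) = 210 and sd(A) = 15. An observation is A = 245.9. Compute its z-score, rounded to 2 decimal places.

z = 2.39

z = (A − E(A)) / sd(A) = (245.9 − 210) / 15 ≈ 2.39.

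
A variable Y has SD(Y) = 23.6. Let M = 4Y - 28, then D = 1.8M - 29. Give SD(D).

SD(D) = 169.92

SD(M) = |4|·23.6 = 94.4.
SD(D) = |1.8|·94.4 = 169.92.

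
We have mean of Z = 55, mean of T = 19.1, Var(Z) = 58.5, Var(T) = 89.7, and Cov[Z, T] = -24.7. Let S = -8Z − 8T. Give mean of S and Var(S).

mean of S = -592.8, Var(S) = 6323.2

mean of S = (-8)·mean of Z + (-8)·mean of T = (-8)·55 + (-8)·19.1 = -592.8.
Var(S) = a²·Var(Z) + b²·Var(T) + 2ab·Cov[Z, T] with a = -8, b = -8.
= (-8)²·58.5 + (-8)²·89.7 + 2·(-8)·(-8)·(-24.7)
= 3744 + 5740.8 + (-3161.6) = 6323.2.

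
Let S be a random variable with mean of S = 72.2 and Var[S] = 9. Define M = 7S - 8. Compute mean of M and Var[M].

M = 7S - 8 is linear with a = 7, b = -8.
mean of M = a·mean of S + b = 7·72.2 + (-8) = 497.4.
Var[M] = a²·Var[S] = 7²·9 = 441 (the additive constant -8 does not affect variance).

mean of M = 497.4, Var[M] = 441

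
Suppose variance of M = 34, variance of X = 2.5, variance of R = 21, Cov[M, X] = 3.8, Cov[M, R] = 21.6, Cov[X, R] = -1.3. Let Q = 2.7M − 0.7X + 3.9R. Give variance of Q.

variance of Q = a²·variance of M + b²·variance of X + c²·variance of R + 2ab·Cov[M, X] + 2ac·Cov[M, R] + 2bc·Cov[X, R], with a = 2.7, b = -0.7, c = 3.9.
= 247.86 + 1.225 + 319.41 + (-14.364) + 454.896 + 7.098
= 1016.125.

variance of Q = 1016.125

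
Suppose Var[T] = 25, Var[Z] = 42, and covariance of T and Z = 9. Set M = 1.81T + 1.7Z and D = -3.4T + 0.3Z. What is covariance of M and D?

covariance of M and D = -179.563

By bilinearity, covariance of M and D = ac·Var[T] + bd·Var[Z] + (ad+bc)·covariance of T and Z, with a=1.81, b=1.7, c=-3.4, d=0.3.
ac·Var[T] = 1.81·(-3.4)·25 = -153.85
bd·Var[Z] = 1.7·0.3·42 = 21.42
(ad+bc)·covariance of T and Z = (-5.237)·9 = -47.133
covariance of M and D = -153.85 + 21.42 + (-47.133) = -179.563.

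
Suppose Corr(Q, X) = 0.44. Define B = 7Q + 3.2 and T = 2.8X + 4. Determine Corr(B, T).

Corr(B, T) = 0.44

Linear rescalings preserve correlation up to sign; here the slopes 7 and 2.8 have the same sign, so Corr(B, T) = Corr(Q, X) = 0.44.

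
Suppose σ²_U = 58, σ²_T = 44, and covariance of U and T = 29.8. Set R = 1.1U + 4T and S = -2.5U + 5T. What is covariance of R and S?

By bilinearity, covariance of R and S = ac·σ²_U + bd·σ²_T + (ad+bc)·covariance of U and T, with a=1.1, b=4, c=-2.5, d=5.
ac·σ²_U = 1.1·(-2.5)·58 = -159.5
bd·σ²_T = 4·5·44 = 880
(ad+bc)·covariance of U and T = (-4.5)·29.8 = -134.1
covariance of R and S = -159.5 + 880 + (-134.1) = 586.4.

covariance of R and S = 586.4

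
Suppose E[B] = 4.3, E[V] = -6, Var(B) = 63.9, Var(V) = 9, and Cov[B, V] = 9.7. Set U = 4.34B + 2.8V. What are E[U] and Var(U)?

E[U] = 1.862, Var(U) = 1509.90364

E[U] = 4.34·E[B] + 2.8·E[V] = 4.34·4.3 + 2.8·(-6) = 1.862.
Var(U) = a²·Var(B) + b²·Var(V) + 2ab·Cov[B, V] with a = 4.34, b = 2.8.
= 4.34²·63.9 + 2.8²·9 + 2·4.34·2.8·9.7
= 1203.59484 + 70.56 + 235.7488 = 1509.90364.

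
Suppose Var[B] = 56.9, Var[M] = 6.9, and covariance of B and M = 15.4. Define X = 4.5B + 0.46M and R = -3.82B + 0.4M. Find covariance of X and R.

covariance of X and R = -976.18228

By bilinearity, covariance of X and R = ac·Var[B] + bd·Var[M] + (ad+bc)·covariance of B and M, with a=4.5, b=0.46, c=-3.82, d=0.4.
ac·Var[B] = 4.5·(-3.82)·56.9 = -978.111
bd·Var[M] = 0.46·0.4·6.9 = 1.2696
(ad+bc)·covariance of B and M = (0.0428)·15.4 = 0.65912
covariance of X and R = -978.111 + 1.2696 + 0.65912 = -976.18228.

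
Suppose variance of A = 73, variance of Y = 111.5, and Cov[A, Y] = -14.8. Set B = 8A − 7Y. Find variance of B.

variance of B = a²·variance of A + b²·variance of Y + 2ab·Cov[A, Y] with a = 8, b = -7.
= 8²·73 + (-7)²·111.5 + 2·8·(-7)·(-14.8)
= 4672 + 5463.5 + 1657.6 = 11793.1.

variance of B = 11793.1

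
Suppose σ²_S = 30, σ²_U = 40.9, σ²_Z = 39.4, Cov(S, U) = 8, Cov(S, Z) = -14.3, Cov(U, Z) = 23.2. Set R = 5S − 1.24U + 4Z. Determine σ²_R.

σ²_R = 541.94384

σ²_R = a²·σ²_S + b²·σ²_U + c²·σ²_Z + 2ab·Cov(S, U) + 2ac·Cov(S, Z) + 2bc·Cov(U, Z), with a = 5, b = -1.24, c = 4.
= 750 + 62.88784 + 630.4 + (-99.2) + (-572) + (-230.144)
= 541.94384.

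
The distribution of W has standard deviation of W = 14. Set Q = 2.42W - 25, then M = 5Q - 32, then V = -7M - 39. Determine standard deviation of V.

standard deviation of Q = |2.42|·14 = 33.88.
standard deviation of M = |5|·33.88 = 169.4.
standard deviation of V = |-7|·169.4 = 1185.8.

standard deviation of V = 1185.8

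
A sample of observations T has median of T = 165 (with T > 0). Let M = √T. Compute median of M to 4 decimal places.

median of M = 12.8452

√T is monotone on this domain, so median of M = √(165) ≈ 12.8452.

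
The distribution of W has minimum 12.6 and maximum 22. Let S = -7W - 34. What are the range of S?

Range(S) = 65.8

Range of W = 22 − 12.6 = 9.4.
Range(S) = |a|·Range(W) = |-7|·9.4 = 65.8.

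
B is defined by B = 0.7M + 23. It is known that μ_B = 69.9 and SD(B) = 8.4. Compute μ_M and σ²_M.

From B = 0.7M + 23: μ_B = a·μ_M + b, so μ_M = (μ_B − b)/a = (69.9 − 23)/0.7 = 67.
σ²_B = 8.4² = 70.56.
σ²_B = a²·σ²_M, so σ²_M = 70.56/0.7² = 144.

μ_M = 67, σ²_M = 144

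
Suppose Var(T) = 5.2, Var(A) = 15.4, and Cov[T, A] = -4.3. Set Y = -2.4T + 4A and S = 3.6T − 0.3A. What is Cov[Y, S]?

By bilinearity, Cov[Y, S] = ac·Var(T) + bd·Var(A) + (ad+bc)·Cov[T, A], with a=-2.4, b=4, c=3.6, d=-0.3.
ac·Var(T) = (-2.4)·3.6·5.2 = -44.928
bd·Var(A) = 4·(-0.3)·15.4 = -18.48
(ad+bc)·Cov[T, A] = (15.12)·(-4.3) = -65.016
Cov[Y, S] = -44.928 + (-18.48) + (-65.016) = -128.424.

Cov[Y, S] = -128.424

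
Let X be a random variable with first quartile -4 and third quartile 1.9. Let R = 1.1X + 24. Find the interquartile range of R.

IQR(R) = 6.49

IQR of X = Q3 − Q1 = 1.9 − (-4) = 5.9.
Under R = aX + b, IQR(R) = |a|·IQR(X) = |1.1|·5.9 = 6.49 (shifts cancel; spread scales by |a|).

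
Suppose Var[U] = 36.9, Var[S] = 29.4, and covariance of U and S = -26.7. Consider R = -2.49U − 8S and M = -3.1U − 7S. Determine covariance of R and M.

By bilinearity, covariance of R and M = ac·Var[U] + bd·Var[S] + (ad+bc)·covariance of U and S, with a=-2.49, b=-8, c=-3.1, d=-7.
ac·Var[U] = (-2.49)·(-3.1)·36.9 = 284.8311
bd·Var[S] = (-8)·(-7)·29.4 = 1646.4
(ad+bc)·covariance of U and S = (42.23)·(-26.7) = -1127.541
covariance of R and M = 284.8311 + 1646.4 + (-1127.541) = 803.6901.

covariance of R and M = 803.6901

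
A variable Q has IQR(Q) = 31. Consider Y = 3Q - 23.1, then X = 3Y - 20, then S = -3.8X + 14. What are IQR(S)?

IQR(S) = 1060.2

IQR(Y) = |3|·31 = 93.
IQR(X) = |3|·93 = 279.
IQR(S) = |-3.8|·279 = 1060.2.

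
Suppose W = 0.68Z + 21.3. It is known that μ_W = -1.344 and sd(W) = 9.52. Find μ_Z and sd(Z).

From W = 0.68Z + 21.3: μ_W = a·μ_Z + b, so μ_Z = (μ_W − b)/a = (-1.344 − 21.3)/0.68 = -33.3.
sd(W) = |a|·sd(Z), so sd(Z) = 9.52/|0.68| = 14.

μ_Z = -33.3, sd(Z) = 14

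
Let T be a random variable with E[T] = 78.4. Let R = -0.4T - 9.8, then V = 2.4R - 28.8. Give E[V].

E[R] = (-0.4)·78.4 + (-9.8) = -41.16.
E[V] = 2.4·(-41.16) + (-28.8) = -127.584.

E[V] = -127.584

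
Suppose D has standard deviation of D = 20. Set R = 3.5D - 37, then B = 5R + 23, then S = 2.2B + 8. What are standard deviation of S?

standard deviation of S = 770

standard deviation of R = |3.5|·20 = 70.
standard deviation of B = |5|·70 = 350.
standard deviation of S = |2.2|·350 = 770.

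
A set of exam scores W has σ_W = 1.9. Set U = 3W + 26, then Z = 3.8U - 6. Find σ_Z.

σ_U = |3|·1.9 = 5.7.
σ_Z = |3.8|·5.7 = 21.66.

σ_Z = 21.66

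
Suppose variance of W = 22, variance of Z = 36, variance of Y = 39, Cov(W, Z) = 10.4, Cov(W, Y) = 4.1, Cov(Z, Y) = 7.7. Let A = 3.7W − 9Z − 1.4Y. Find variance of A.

variance of A = 2752.544

variance of A = a²·variance of W + b²·variance of Z + c²·variance of Y + 2ab·Cov(W, Z) + 2ac·Cov(W, Y) + 2bc·Cov(Z, Y), with a = 3.7, b = -9, c = -1.4.
= 301.18 + 2916 + 76.44 + (-692.64) + (-42.476) + 194.04
= 2752.544.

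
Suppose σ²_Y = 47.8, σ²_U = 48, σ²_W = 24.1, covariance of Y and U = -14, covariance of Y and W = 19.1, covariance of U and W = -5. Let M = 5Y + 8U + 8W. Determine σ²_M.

σ²_M = 5577.4

σ²_M = a²·σ²_Y + b²·σ²_U + c²·σ²_W + 2ab·covariance of Y and U + 2ac·covariance of Y and W + 2bc·covariance of U and W, with a = 5, b = 8, c = 8.
= 1195 + 3072 + 1542.4 + (-1120) + 1528 + (-640)
= 5577.4.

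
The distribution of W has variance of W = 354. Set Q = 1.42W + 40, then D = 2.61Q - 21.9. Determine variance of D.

variance of Q = 1.42²·354 = 713.8056.
variance of D = 2.61²·713.8056 = 4862.51512776.

variance of D = 4862.51512776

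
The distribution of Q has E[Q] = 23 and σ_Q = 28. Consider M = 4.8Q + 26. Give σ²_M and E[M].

M = 4.8Q + 26 is linear with a = 4.8, b = 26.
σ²_Q = 28² = 784.
σ²_M = a²·σ²_Q = 4.8²·784 = 18063.36 (the additive constant 26 does not affect variance).
E[M] = a·E[Q] + b = 4.8·23 + 26 = 136.4.

σ²_M = 18063.36, E[M] = 136.4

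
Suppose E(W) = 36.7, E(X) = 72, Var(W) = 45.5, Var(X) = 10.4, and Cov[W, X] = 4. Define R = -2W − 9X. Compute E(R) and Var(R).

E(R) = -721.4, Var(R) = 1168.4

E(R) = (-2)·E(W) + (-9)·E(X) = (-2)·36.7 + (-9)·72 = -721.4.
Var(R) = a²·Var(W) + b²·Var(X) + 2ab·Cov[W, X] with a = -2, b = -9.
= (-2)²·45.5 + (-9)²·10.4 + 2·(-2)·(-9)·4
= 182 + 842.4 + 144 = 1168.4.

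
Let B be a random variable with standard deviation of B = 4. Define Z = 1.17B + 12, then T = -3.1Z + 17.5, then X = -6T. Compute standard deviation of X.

standard deviation of Z = |1.17|·4 = 4.68.
standard deviation of T = |-3.1|·4.68 = 14.508.
standard deviation of X = |-6|·14.508 = 87.048.

standard deviation of X = 87.048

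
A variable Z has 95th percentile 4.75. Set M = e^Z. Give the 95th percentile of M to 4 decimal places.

95th percentile of M = 115.5843

e^Z is increasing, so P_{95}(M) = g(P_{95}(Z)) ≈ 115.5843.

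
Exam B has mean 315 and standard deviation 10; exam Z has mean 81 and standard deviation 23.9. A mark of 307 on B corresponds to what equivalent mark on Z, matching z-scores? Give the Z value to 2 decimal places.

Z = 61.88

z = (307 − 315)/10 = -0.8.
Z = 81 + z·23.9 = 81 + (307 − 315)·23.9/10 = 61.88.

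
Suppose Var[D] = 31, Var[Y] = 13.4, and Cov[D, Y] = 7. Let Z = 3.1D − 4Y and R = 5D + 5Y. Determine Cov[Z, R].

By bilinearity, Cov[Z, R] = ac·Var[D] + bd·Var[Y] + (ad+bc)·Cov[D, Y], with a=3.1, b=-4, c=5, d=5.
ac·Var[D] = 3.1·5·31 = 480.5
bd·Var[Y] = (-4)·5·13.4 = -268
(ad+bc)·Cov[D, Y] = (-4.5)·7 = -31.5
Cov[Z, R] = 480.5 + (-268) + (-31.5) = 181.

Cov[Z, R] = 181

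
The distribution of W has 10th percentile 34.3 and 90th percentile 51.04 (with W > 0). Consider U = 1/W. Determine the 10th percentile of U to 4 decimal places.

1/W is decreasing on W > 0, so percentile order reverses: P_{10}(U) uses P_{90}(W) = 51.04.
P_{10}(U) = 1/51.04 ≈ 0.0196.

10th percentile of U = 0.0196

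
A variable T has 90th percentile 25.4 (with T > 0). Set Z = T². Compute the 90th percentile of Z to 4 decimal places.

90th percentile of Z = 645.16

T² is increasing, so P_{90}(Z) = g(P_{90}(T)) = 645.16.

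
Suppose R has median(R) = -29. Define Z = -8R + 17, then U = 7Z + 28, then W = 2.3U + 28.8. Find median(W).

median(W) = 4102.1

median(Z) = (-8)·(-29) + 17 = 249.
median(U) = 7·249 + 28 = 1771.
median(W) = 2.3·1771 + 28.8 = 4102.1.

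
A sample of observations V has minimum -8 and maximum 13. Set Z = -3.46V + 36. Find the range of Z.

Range(Z) = 72.66

Range of V = 13 − (-8) = 21.
Range(Z) = |a|·Range(V) = |-3.46|·21 = 72.66.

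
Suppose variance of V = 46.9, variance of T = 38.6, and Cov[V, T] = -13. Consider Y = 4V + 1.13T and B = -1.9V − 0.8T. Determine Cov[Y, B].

By bilinearity, Cov[Y, B] = ac·variance of V + bd·variance of T + (ad+bc)·Cov[V, T], with a=4, b=1.13, c=-1.9, d=-0.8.
ac·variance of V = 4·(-1.9)·46.9 = -356.44
bd·variance of T = 1.13·(-0.8)·38.6 = -34.8944
(ad+bc)·Cov[V, T] = (-5.347)·(-13) = 69.511
Cov[Y, B] = -356.44 + (-34.8944) + 69.511 = -321.8234.

Cov[Y, B] = -321.8234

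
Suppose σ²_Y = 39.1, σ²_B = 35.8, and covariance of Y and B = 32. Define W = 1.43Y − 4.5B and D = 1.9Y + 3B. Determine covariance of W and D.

covariance of W and D = -513.3853

By bilinearity, covariance of W and D = ac·σ²_Y + bd·σ²_B + (ad+bc)·covariance of Y and B, with a=1.43, b=-4.5, c=1.9, d=3.
ac·σ²_Y = 1.43·1.9·39.1 = 106.2347
bd·σ²_B = (-4.5)·3·35.8 = -483.3
(ad+bc)·covariance of Y and B = (-4.26)·32 = -136.32
covariance of W and D = 106.2347 + (-483.3) + (-136.32) = -513.3853.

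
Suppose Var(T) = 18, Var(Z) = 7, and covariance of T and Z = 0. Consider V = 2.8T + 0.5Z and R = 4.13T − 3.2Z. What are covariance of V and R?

By bilinearity, covariance of V and R = ac·Var(T) + bd·Var(Z) + (ad+bc)·covariance of T and Z, with a=2.8, b=0.5, c=4.13, d=-3.2.
ac·Var(T) = 2.8·4.13·18 = 208.152
bd·Var(Z) = 0.5·(-3.2)·7 = -11.2
(ad+bc)·covariance of T and Z = (-6.895)·0 = 0
covariance of V and R = 208.152 + (-11.2) + 0 = 196.952.

covariance of V and R = 196.952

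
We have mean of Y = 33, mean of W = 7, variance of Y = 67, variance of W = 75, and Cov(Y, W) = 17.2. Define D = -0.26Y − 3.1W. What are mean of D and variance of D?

mean of D = (-0.26)·mean of Y + (-3.1)·mean of W = (-0.26)·33 + (-3.1)·7 = -30.28.
variance of D = a²·variance of Y + b²·variance of W + 2ab·Cov(Y, W) with a = -0.26, b = -3.1.
= (-0.26)²·67 + (-3.1)²·75 + 2·(-0.26)·(-3.1)·17.2
= 4.5292 + 720.75 + 27.7264 = 753.0056.

mean of D = -30.28, variance of D = 753.0056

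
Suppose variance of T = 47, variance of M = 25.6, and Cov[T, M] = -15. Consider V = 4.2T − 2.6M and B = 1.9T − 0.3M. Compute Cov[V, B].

Cov[V, B] = 488.028

By bilinearity, Cov[V, B] = ac·variance of T + bd·variance of M + (ad+bc)·Cov[T, M], with a=4.2, b=-2.6, c=1.9, d=-0.3.
ac·variance of T = 4.2·1.9·47 = 375.06
bd·variance of M = (-2.6)·(-0.3)·25.6 = 19.968
(ad+bc)·Cov[T, M] = (-6.2)·(-15) = 93
Cov[V, B] = 375.06 + 19.968 + 93 = 488.028.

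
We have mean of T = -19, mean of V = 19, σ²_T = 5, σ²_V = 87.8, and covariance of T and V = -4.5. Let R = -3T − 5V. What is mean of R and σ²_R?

mean of R = (-3)·mean of T + (-5)·mean of V = (-3)·(-19) + (-5)·19 = -38.
σ²_R = a²·σ²_T + b²·σ²_V + 2ab·covariance of T and V with a = -3, b = -5.
= (-3)²·5 + (-5)²·87.8 + 2·(-3)·(-5)·(-4.5)
= 45 + 2195 + (-135) = 2105.

mean of R = -38, σ²_R = 2105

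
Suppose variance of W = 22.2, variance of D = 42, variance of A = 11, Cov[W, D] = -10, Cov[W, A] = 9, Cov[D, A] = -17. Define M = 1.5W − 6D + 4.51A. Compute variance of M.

variance of M = 3007.5011

variance of M = a²·variance of W + b²·variance of D + c²·variance of A + 2ab·Cov[W, D] + 2ac·Cov[W, A] + 2bc·Cov[D, A], with a = 1.5, b = -6, c = 4.51.
= 49.95 + 1512 + 223.7411 + 180 + 121.77 + 920.04
= 3007.5011.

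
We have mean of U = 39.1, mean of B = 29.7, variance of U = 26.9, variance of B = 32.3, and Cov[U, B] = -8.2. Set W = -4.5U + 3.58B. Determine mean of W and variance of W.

mean of W = (-4.5)·mean of U + 3.58·mean of B = (-4.5)·39.1 + 3.58·29.7 = -69.624.
variance of W = a²·variance of U + b²·variance of B + 2ab·Cov[U, B] with a = -4.5, b = 3.58.
= (-4.5)²·26.9 + 3.58²·32.3 + 2·(-4.5)·3.58·(-8.2)
= 544.725 + 413.96972 + 264.204 = 1222.89872.

mean of W = -69.624, variance of W = 1222.89872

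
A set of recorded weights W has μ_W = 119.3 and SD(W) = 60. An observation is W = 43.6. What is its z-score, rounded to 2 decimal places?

z = -1.26

z = (W − μ_W) / SD(W) = (43.6 − 119.3) / 60 ≈ -1.26.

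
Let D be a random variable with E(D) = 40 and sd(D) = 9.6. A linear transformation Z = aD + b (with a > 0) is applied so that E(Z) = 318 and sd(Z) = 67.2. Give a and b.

a = 7, b = 38

sd(Z) = a·sd(D) (a > 0), so a = 67.2/9.6 = 7.
E(Z) = a·E(D) + b, so b = 318 − 7·40 = 38.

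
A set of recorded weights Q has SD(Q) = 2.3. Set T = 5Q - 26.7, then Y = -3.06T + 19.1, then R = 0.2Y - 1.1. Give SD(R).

SD(R) = 7.038

SD(T) = |5|·2.3 = 11.5.
SD(Y) = |-3.06|·11.5 = 35.19.
SD(R) = |0.2|·35.19 = 7.038.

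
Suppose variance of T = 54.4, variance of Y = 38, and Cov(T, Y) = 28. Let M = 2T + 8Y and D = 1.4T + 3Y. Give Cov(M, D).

Cov(M, D) = 1545.92

By bilinearity, Cov(M, D) = ac·variance of T + bd·variance of Y + (ad+bc)·Cov(T, Y), with a=2, b=8, c=1.4, d=3.
ac·variance of T = 2·1.4·54.4 = 152.32
bd·variance of Y = 8·3·38 = 912
(ad+bc)·Cov(T, Y) = (17.2)·28 = 481.6
Cov(M, D) = 152.32 + 912 + 481.6 = 1545.92.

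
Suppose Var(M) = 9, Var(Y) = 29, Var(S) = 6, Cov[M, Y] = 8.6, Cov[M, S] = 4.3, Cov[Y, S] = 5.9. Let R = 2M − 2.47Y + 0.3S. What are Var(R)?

Var(R) = a²·Var(M) + b²·Var(Y) + c²·Var(S) + 2ab·Cov[M, Y] + 2ac·Cov[M, S] + 2bc·Cov[Y, S], with a = 2, b = -2.47, c = 0.3.
= 36 + 176.9261 + 0.54 + (-84.968) + 5.16 + (-8.7438)
= 124.9143.

Var(R) = 124.9143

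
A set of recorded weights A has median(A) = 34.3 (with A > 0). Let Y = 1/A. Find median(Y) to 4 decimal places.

1/A is monotone on this domain, so median(Y) = 1/(34.3) ≈ 0.0292.

median(Y) = 0.0292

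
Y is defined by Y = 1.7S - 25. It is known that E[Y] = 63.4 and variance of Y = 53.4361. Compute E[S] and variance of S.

From Y = 1.7S - 25: E[Y] = a·E[S] + b, so E[S] = (E[Y] − b)/a = (63.4 − (-25))/1.7 = 52.
variance of Y = a²·variance of S, so variance of S = 53.4361/1.7² = 18.49.

E[S] = 52, variance of S = 18.49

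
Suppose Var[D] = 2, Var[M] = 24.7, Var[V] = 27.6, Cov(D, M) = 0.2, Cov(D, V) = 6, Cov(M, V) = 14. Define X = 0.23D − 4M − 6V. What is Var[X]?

Var[X] = a²·Var[D] + b²·Var[M] + c²·Var[V] + 2ab·Cov(D, M) + 2ac·Cov(D, V) + 2bc·Cov(M, V), with a = 0.23, b = -4, c = -6.
= 0.1058 + 395.2 + 993.6 + (-0.368) + (-16.56) + 672
= 2043.9778.

Var[X] = 2043.9778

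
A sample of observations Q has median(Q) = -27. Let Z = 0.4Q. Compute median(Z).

A linear map preserves order up to sign, so median(Z) = a·median(Q) + b = 0.4·(-27) = -10.8.

median(Z) = -10.8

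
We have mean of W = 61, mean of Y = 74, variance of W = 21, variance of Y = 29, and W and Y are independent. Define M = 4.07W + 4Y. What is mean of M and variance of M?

mean of M = 544.27, variance of M = 811.8629

mean of M = 4.07·mean of W + 4·mean of Y = 4.07·61 + 4·74 = 544.27.
variance of M = a²·variance of W + b²·variance of Y + 2ab·Cov[W, Y] with a = 4.07, b = 4.
Independence gives Cov[W, Y] = 0.
= 4.07²·21 + 4²·29 + 2·4.07·4·0
= 347.8629 + 464 + 0 = 811.8629.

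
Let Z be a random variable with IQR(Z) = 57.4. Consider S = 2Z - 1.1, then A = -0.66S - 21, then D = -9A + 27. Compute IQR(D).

IQR(S) = |2|·57.4 = 114.8.
IQR(A) = |-0.66|·114.8 = 75.768.
IQR(D) = |-9|·75.768 = 681.912.

IQR(D) = 681.912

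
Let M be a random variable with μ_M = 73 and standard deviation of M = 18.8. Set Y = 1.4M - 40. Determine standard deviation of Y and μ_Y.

standard deviation of Y = 26.32, μ_Y = 62.2

Y = 1.4M - 40 is linear with a = 1.4, b = -40.
standard deviation of Y = |a|·standard deviation of M = |1.4|·18.8 = 26.32.
μ_Y = a·μ_M + b = 1.4·73 + (-40) = 62.2.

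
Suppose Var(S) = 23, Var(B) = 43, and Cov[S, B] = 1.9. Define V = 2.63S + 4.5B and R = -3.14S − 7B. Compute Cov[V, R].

Cov[V, R] = -1606.2646

By bilinearity, Cov[V, R] = ac·Var(S) + bd·Var(B) + (ad+bc)·Cov[S, B], with a=2.63, b=4.5, c=-3.14, d=-7.
ac·Var(S) = 2.63·(-3.14)·23 = -189.9386
bd·Var(B) = 4.5·(-7)·43 = -1354.5
(ad+bc)·Cov[S, B] = (-32.54)·1.9 = -61.826
Cov[V, R] = -189.9386 + (-1354.5) + (-61.826) = -1606.2646.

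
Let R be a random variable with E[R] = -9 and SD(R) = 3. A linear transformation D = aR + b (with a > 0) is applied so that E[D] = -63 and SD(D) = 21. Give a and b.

SD(D) = a·SD(R) (a > 0), so a = 21/3 = 7.
E[D] = a·E[R] + b, so b = -63 − 7·(-9) = 0.

a = 7, b = 0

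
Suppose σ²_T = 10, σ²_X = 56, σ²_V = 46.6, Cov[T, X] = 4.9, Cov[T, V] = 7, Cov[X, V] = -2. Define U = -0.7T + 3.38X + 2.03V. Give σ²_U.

σ²_U = 766.17394

σ²_U = a²·σ²_T + b²·σ²_X + c²·σ²_V + 2ab·Cov[T, X] + 2ac·Cov[T, V] + 2bc·Cov[X, V], with a = -0.7, b = 3.38, c = 2.03.
= 4.9 + 639.7664 + 192.03394 + (-23.1868) + (-19.894) + (-27.4456)
= 766.17394.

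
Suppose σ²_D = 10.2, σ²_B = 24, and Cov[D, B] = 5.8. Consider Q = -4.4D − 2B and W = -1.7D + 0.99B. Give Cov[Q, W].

Cov[Q, W] = 23.2312

By bilinearity, Cov[Q, W] = ac·σ²_D + bd·σ²_B + (ad+bc)·Cov[D, B], with a=-4.4, b=-2, c=-1.7, d=0.99.
ac·σ²_D = (-4.4)·(-1.7)·10.2 = 76.296
bd·σ²_B = (-2)·0.99·24 = -47.52
(ad+bc)·Cov[D, B] = (-0.956)·5.8 = -5.5448
Cov[Q, W] = 76.296 + (-47.52) + (-5.5448) = 23.2312.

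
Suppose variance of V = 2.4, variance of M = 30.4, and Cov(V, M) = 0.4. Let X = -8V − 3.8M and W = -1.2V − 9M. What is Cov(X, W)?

Cov(X, W) = 1093.344

By bilinearity, Cov(X, W) = ac·variance of V + bd·variance of M + (ad+bc)·Cov(V, M), with a=-8, b=-3.8, c=-1.2, d=-9.
ac·variance of V = (-8)·(-1.2)·2.4 = 23.04
bd·variance of M = (-3.8)·(-9)·30.4 = 1039.68
(ad+bc)·Cov(V, M) = (76.56)·0.4 = 30.624
Cov(X, W) = 23.04 + 1039.68 + 30.624 = 1093.344.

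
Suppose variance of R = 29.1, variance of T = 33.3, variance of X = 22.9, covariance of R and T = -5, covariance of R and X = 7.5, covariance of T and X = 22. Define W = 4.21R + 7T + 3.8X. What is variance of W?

variance of W = 3593.81731

variance of W = a²·variance of R + b²·variance of T + c²·variance of X + 2ab·covariance of R and T + 2ac·covariance of R and X + 2bc·covariance of T and X, with a = 4.21, b = 7, c = 3.8.
= 515.77131 + 1631.7 + 330.676 + (-294.7) + 239.97 + 1170.4
= 3593.81731.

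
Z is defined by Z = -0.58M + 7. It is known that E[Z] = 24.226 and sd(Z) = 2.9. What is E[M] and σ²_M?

From Z = -0.58M + 7: E[Z] = a·E[M] + b, so E[M] = (E[Z] − b)/a = (24.226 − 7)/(-0.58) = -29.7.
σ²_Z = 2.9² = 8.41.
σ²_Z = a²·σ²_M, so σ²_M = 8.41/(-0.58)² = 25.

E[M] = -29.7, σ²_M = 25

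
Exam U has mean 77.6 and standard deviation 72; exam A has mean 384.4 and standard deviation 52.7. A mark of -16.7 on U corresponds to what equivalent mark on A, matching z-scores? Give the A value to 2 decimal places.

A = 315.38

z = (-16.7 − 77.6)/72 ≈ -1.3097.
A = 384.4 + z·52.7 = 384.4 + (-16.7 − 77.6)·52.7/72 ≈ 315.38.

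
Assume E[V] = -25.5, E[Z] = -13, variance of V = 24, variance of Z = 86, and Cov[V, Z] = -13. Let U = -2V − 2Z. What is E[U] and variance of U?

E[U] = (-2)·E[V] + (-2)·E[Z] = (-2)·(-25.5) + (-2)·(-13) = 77.
variance of U = a²·variance of V + b²·variance of Z + 2ab·Cov[V, Z] with a = -2, b = -2.
= (-2)²·24 + (-2)²·86 + 2·(-2)·(-2)·(-13)
= 96 + 344 + (-104) = 336.

E[U] = 77, variance of U = 336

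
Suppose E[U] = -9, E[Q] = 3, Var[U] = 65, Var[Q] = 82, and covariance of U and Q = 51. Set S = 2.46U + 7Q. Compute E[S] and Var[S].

E[S] = 2.46·E[U] + 7·E[Q] = 2.46·(-9) + 7·3 = -1.14.
Var[S] = a²·Var[U] + b²·Var[Q] + 2ab·covariance of U and Q with a = 2.46, b = 7.
= 2.46²·65 + 7²·82 + 2·2.46·7·51
= 393.354 + 4018 + 1756.44 = 6167.794.

E[S] = -1.14, Var[S] = 6167.794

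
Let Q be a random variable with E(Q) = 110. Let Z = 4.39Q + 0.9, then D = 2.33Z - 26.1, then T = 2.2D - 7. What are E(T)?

E(T) = 2415.5388

E(Z) = 4.39·110 + 0.9 = 483.8.
E(D) = 2.33·483.8 + (-26.1) = 1101.154.
E(T) = 2.2·1101.154 + (-7) = 2415.5388.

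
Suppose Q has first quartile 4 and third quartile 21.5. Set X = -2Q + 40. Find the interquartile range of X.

IQR(X) = 35

IQR of Q = Q3 − Q1 = 21.5 − 4 = 17.5.
Under X = aQ + b, IQR(X) = |a|·IQR(Q) = |-2|·17.5 = 35 (shifts cancel; spread scales by |a|).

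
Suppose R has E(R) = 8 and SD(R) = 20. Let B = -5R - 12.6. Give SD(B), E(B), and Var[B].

SD(B) = 100, E(B) = -52.6, Var[B] = 10000

B = -5R - 12.6 is linear with a = -5, b = -12.6.
SD(B) = |a|·SD(R) = |-5|·20 = 100.
E(B) = a·E(R) + b = (-5)·8 + (-12.6) = -52.6.
Var[R] = 20² = 400.
Var[B] = a²·Var[R] = (-5)²·400 = 10000 (the additive constant -12.6 does not affect variance).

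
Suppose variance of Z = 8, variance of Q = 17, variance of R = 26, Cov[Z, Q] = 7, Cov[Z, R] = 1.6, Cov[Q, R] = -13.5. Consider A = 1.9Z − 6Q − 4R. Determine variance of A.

variance of A = 224.96

variance of A = a²·variance of Z + b²·variance of Q + c²·variance of R + 2ab·Cov[Z, Q] + 2ac·Cov[Z, R] + 2bc·Cov[Q, R], with a = 1.9, b = -6, c = -4.
= 28.88 + 612 + 416 + (-159.6) + (-24.32) + (-648)
= 224.96.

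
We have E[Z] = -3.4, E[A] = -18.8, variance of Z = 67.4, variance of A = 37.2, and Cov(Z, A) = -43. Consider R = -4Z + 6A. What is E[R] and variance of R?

E[R] = (-4)·E[Z] + 6·E[A] = (-4)·(-3.4) + 6·(-18.8) = -99.2.
variance of R = a²·variance of Z + b²·variance of A + 2ab·Cov(Z, A) with a = -4, b = 6.
= (-4)²·67.4 + 6²·37.2 + 2·(-4)·6·(-43)
= 1078.4 + 1339.2 + 2064 = 4481.6.

E[R] = -99.2, variance of R = 4481.6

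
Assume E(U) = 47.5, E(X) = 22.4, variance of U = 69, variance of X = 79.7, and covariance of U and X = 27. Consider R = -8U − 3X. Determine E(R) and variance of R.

E(R) = (-8)·E(U) + (-3)·E(X) = (-8)·47.5 + (-3)·22.4 = -447.2.
variance of R = a²·variance of U + b²·variance of X + 2ab·covariance of U and X with a = -8, b = -3.
= (-8)²·69 + (-3)²·79.7 + 2·(-8)·(-3)·27
= 4416 + 717.3 + 1296 = 6429.3.

E(R) = -447.2, variance of R = 6429.3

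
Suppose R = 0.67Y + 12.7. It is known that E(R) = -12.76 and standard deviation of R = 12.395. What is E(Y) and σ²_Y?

E(Y) = -38, σ²_Y = 342.25

From R = 0.67Y + 12.7: E(R) = a·E(Y) + b, so E(Y) = (E(R) − b)/a = (-12.76 − 12.7)/0.67 = -38.
σ²_R = 12.395² = 153.636025.
σ²_R = a²·σ²_Y, so σ²_Y = 153.636025/0.67² = 342.25.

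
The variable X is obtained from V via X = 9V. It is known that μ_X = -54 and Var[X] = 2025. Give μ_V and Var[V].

From X = 9V: μ_X = a·μ_V + b, so μ_V = (μ_X − b)/a = (-54 − 0)/9 = -6.
Var[X] = a²·Var[V], so Var[V] = 2025/9² = 25.

μ_V = -6, Var[V] = 25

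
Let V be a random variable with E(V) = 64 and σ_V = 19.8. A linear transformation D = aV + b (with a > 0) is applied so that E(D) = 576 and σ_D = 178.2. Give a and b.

σ_D = a·σ_V (a > 0), so a = 178.2/19.8 = 9.
E(D) = a·E(V) + b, so b = 576 − 9·64 = 0.

a = 9, b = 0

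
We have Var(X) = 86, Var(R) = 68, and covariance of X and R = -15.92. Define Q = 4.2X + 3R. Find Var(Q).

Var(Q) = 1727.856

Var(Q) = a²·Var(X) + b²·Var(R) + 2ab·covariance of X and R with a = 4.2, b = 3.
= 4.2²·86 + 3²·68 + 2·4.2·3·(-15.92)
= 1517.04 + 612 + (-401.184) = 1727.856.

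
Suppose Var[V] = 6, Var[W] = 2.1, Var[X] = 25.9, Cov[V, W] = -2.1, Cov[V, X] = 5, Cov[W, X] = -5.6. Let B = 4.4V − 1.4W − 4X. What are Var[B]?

Var[B] = 321.828

Var[B] = a²·Var[V] + b²·Var[W] + c²·Var[X] + 2ab·Cov[V, W] + 2ac·Cov[V, X] + 2bc·Cov[W, X], with a = 4.4, b = -1.4, c = -4.
= 116.16 + 4.116 + 414.4 + 25.872 + (-176) + (-62.72)
= 321.828.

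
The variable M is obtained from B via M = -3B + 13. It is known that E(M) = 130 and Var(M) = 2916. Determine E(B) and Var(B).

E(B) = -39, Var(B) = 324

From M = -3B + 13: E(M) = a·E(B) + b, so E(B) = (E(M) − b)/a = (130 − 13)/(-3) = -39.
Var(M) = a²·Var(B), so Var(B) = 2916/(-3)² = 324.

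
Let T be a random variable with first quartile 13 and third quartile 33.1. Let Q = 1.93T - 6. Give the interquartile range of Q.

IQR(Q) = 38.793

IQR of T = Q3 − Q1 = 33.1 − 13 = 20.1.
Under Q = aT + b, IQR(Q) = |a|·IQR(T) = |1.93|·20.1 = 38.793 (shifts cancel; spread scales by |a|).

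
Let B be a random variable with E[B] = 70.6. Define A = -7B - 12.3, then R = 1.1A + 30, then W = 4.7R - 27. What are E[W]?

E[W] = -2504.605

E[A] = (-7)·70.6 + (-12.3) = -506.5.
E[R] = 1.1·(-506.5) + 30 = -527.15.
E[W] = 4.7·(-527.15) + (-27) = -2504.605.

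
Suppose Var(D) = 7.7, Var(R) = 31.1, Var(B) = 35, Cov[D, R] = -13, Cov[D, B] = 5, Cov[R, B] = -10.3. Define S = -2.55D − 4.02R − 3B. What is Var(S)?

Var(S) = 429.19569

Var(S) = a²·Var(D) + b²·Var(R) + c²·Var(B) + 2ab·Cov[D, R] + 2ac·Cov[D, B] + 2bc·Cov[R, B], with a = -2.55, b = -4.02, c = -3.
= 50.06925 + 502.58844 + 315 + (-266.526) + 76.5 + (-248.436)
= 429.19569.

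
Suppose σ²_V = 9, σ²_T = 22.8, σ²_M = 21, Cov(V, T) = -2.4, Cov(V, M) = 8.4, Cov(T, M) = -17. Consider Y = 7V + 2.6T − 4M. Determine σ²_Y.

σ²_Y = a²·σ²_V + b²·σ²_T + c²·σ²_M + 2ab·Cov(V, T) + 2ac·Cov(V, M) + 2bc·Cov(T, M), with a = 7, b = 2.6, c = -4.
= 441 + 154.128 + 336 + (-87.36) + (-470.4) + 353.6
= 726.968.

σ²_Y = 726.968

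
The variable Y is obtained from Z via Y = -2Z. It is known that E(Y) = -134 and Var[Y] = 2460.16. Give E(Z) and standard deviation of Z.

E(Z) = 67, standard deviation of Z = 24.8

From Y = -2Z: E(Y) = a·E(Z) + b, so E(Z) = (E(Y) − b)/a = (-134 − 0)/(-2) = 67.
standard deviation of Y = √2460.16 = 49.6.
standard deviation of Y = |a|·standard deviation of Z, so standard deviation of Z = 49.6/|-2| = 24.8.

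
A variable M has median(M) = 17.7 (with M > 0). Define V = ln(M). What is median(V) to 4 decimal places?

median(V) = 2.8736

ln(M) is monotone on this domain, so median(V) = ln(17.7) ≈ 2.8736.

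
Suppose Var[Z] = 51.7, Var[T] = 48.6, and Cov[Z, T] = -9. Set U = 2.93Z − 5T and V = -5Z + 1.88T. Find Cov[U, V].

By bilinearity, Cov[U, V] = ac·Var[Z] + bd·Var[T] + (ad+bc)·Cov[Z, T], with a=2.93, b=-5, c=-5, d=1.88.
ac·Var[Z] = 2.93·(-5)·51.7 = -757.405
bd·Var[T] = (-5)·1.88·48.6 = -456.84
(ad+bc)·Cov[Z, T] = (30.5084)·(-9) = -274.5756
Cov[U, V] = -757.405 + (-456.84) + (-274.5756) = -1488.8206.

Cov[U, V] = -1488.8206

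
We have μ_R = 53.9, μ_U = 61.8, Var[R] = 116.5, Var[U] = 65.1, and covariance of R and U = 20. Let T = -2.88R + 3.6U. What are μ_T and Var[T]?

μ_T = (-2.88)·μ_R + 3.6·μ_U = (-2.88)·53.9 + 3.6·61.8 = 67.248.
Var[T] = a²·Var[R] + b²·Var[U] + 2ab·covariance of R and U with a = -2.88, b = 3.6.
= (-2.88)²·116.5 + 3.6²·65.1 + 2·(-2.88)·3.6·20
= 966.2976 + 843.696 + (-414.72) = 1395.2736.

μ_T = 67.248, Var[T] = 1395.2736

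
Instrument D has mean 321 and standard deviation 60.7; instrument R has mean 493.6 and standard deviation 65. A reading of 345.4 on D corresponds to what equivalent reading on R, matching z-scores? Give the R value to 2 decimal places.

z = (345.4 − 321)/60.7 ≈ 0.402.
R = 493.6 + z·65 = 493.6 + (345.4 − 321)·65/60.7 ≈ 519.73.

R = 519.73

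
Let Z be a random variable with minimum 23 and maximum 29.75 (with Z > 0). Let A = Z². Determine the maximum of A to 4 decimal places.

max(A) = 885.0625

Z² is increasing on this domain, so max(A) comes from max(Z) = 29.75: max(A) = square(29.75) = 885.0625.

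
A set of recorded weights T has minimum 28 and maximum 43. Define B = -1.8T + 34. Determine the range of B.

Range of T = 43 − 28 = 15.
Range(B) = |a|·Range(T) = |-1.8|·15 = 27.

Range(B) = 27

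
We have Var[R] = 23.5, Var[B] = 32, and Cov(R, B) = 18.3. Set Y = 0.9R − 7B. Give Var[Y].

Var[Y] = a²·Var[R] + b²·Var[B] + 2ab·Cov(R, B) with a = 0.9, b = -7.
= 0.9²·23.5 + (-7)²·32 + 2·0.9·(-7)·18.3
= 19.035 + 1568 + (-230.58) = 1356.455.

Var[Y] = 1356.455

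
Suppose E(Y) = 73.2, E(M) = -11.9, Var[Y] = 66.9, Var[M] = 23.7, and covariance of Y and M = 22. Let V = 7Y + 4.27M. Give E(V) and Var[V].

E(V) = 7·E(Y) + 4.27·E(M) = 7·73.2 + 4.27·(-11.9) = 461.587.
Var[V] = a²·Var[Y] + b²·Var[M] + 2ab·covariance of Y and M with a = 7, b = 4.27.
= 7²·66.9 + 4.27²·23.7 + 2·7·4.27·22
= 3278.1 + 432.11973 + 1315.16 = 5025.37973.

E(V) = 461.587, Var[V] = 5025.37973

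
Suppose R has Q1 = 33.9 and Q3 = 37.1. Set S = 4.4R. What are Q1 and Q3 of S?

a = 4.4 > 0: Q1(S) = a·Q1(R)+b = 149.16, Q3(S) = a·Q3(R)+b = 163.24.

Q1(S) = 149.16, Q3(S) = 163.24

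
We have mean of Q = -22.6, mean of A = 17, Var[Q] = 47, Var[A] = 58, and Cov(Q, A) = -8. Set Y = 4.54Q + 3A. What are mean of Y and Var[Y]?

mean of Y = 4.54·mean of Q + 3·mean of A = 4.54·(-22.6) + 3·17 = -51.604.
Var[Y] = a²·Var[Q] + b²·Var[A] + 2ab·Cov(Q, A) with a = 4.54, b = 3.
= 4.54²·47 + 3²·58 + 2·4.54·3·(-8)
= 968.7452 + 522 + (-217.92) = 1272.8252.

mean of Y = -51.604, Var[Y] = 1272.8252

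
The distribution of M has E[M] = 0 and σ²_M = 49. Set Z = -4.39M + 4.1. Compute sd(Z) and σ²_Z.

Z = -4.39M + 4.1 is linear with a = -4.39, b = 4.1.
sd(M) = √49 = 7.
sd(Z) = |a|·sd(M) = |-4.39|·7 = 30.73.
σ²_Z = a²·σ²_M = (-4.39)²·49 = 944.3329 (the additive constant 4.1 does not affect variance).

sd(Z) = 30.73, σ²_Z = 944.3329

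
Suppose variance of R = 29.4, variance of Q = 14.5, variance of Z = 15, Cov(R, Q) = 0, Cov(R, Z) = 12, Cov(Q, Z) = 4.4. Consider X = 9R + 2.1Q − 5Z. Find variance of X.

variance of X = 1647.945

variance of X = a²·variance of R + b²·variance of Q + c²·variance of Z + 2ab·Cov(R, Q) + 2ac·Cov(R, Z) + 2bc·Cov(Q, Z), with a = 9, b = 2.1, c = -5.
= 2381.4 + 63.945 + 375 + 0 + (-1080) + (-92.4)
= 1647.945.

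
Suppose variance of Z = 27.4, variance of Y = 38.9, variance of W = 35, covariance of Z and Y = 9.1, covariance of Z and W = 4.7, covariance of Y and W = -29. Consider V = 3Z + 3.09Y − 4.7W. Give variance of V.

variance of V = 2269.67909

variance of V = a²·variance of Z + b²·variance of Y + c²·variance of W + 2ab·covariance of Z and Y + 2ac·covariance of Z and W + 2bc·covariance of Y and W, with a = 3, b = 3.09, c = -4.7.
= 246.6 + 371.42109 + 773.15 + 168.714 + (-132.54) + 842.334
= 2269.67909.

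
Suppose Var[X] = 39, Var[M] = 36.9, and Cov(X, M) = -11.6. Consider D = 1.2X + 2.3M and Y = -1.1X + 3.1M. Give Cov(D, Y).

By bilinearity, Cov(D, Y) = ac·Var[X] + bd·Var[M] + (ad+bc)·Cov(X, M), with a=1.2, b=2.3, c=-1.1, d=3.1.
ac·Var[X] = 1.2·(-1.1)·39 = -51.48
bd·Var[M] = 2.3·3.1·36.9 = 263.097
(ad+bc)·Cov(X, M) = (1.19)·(-11.6) = -13.804
Cov(D, Y) = -51.48 + 263.097 + (-13.804) = 197.813.

Cov(D, Y) = 197.813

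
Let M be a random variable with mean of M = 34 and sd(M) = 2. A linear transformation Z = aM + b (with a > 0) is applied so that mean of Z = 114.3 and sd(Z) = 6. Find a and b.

sd(Z) = a·sd(M) (a > 0), so a = 6/2 = 3.
mean of Z = a·mean of M + b, so b = 114.3 − 3·34 = 12.3.

a = 3, b = 12.3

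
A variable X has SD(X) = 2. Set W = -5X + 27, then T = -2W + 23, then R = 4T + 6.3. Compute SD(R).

SD(R) = 80

SD(W) = |-5|·2 = 10.
SD(T) = |-2|·10 = 20.
SD(R) = |4|·20 = 80.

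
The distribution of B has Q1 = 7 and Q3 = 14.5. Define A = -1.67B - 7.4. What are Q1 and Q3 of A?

a = -1.67 < 0 reverses order: Q1(A) comes from Q3(B), Q3(A) from Q1(B).
Q1(A) = (-1.67)·14.5 + (-7.4) = -31.615; Q3(A) = (-1.67)·7 + (-7.4) = -19.09.

Q1(A) = -31.615, Q3(A) = -19.09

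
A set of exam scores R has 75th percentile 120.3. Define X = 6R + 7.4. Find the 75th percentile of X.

Since a = 6 > 0 the transformation is increasing, so the 75th percentile of X = a·(P_{75} of R) + b = 6·120.3 + 7.4 = 729.2.

75th percentile of X = 729.2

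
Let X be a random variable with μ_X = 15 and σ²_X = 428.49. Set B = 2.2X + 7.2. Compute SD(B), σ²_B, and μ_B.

B = 2.2X + 7.2 is linear with a = 2.2, b = 7.2.
SD(X) = √428.49 = 20.7.
SD(B) = |a|·SD(X) = |2.2|·20.7 = 45.54.
σ²_B = a²·σ²_X = 2.2²·428.49 = 2073.8916 (the additive constant 7.2 does not affect variance).
μ_B = a·μ_X + b = 2.2·15 + 7.2 = 40.2.

SD(B) = 45.54, σ²_B = 2073.8916, μ_B = 40.2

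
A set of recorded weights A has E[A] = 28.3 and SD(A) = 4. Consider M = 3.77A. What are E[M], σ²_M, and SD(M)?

E[M] = 106.691, σ²_M = 227.4064, SD(M) = 15.08

M = 3.77A is linear with a = 3.77, b = 0.
E[M] = a·E[A] + b = 3.77·28.3 = 106.691.
σ²_A = 4² = 16.
σ²_M = a²·σ²_A = 3.77²·16 = 227.4064.
SD(M) = |a|·SD(A) = |3.77|·4 = 15.08.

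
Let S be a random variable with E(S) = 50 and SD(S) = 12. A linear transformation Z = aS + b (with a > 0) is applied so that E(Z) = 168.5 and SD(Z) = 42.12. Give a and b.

SD(Z) = a·SD(S) (a > 0), so a = 42.12/12 = 3.51.
E(Z) = a·E(S) + b, so b = 168.5 − 3.51·50 = -7.

a = 3.51, b = -7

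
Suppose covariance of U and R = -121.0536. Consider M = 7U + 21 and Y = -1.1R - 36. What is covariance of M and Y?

covariance of M and Y = 932.11272

covariance of M and Y = a·c·covariance of U and R = 7·(-1.1)·(-121.0536) = 932.11272. Additive constants drop out.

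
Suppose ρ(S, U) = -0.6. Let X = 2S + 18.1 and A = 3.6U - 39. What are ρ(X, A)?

Linear rescalings preserve correlation up to sign; here the slopes 2 and 3.6 have the same sign, so ρ(X, A) = ρ(S, U) = -0.6.

ρ(X, A) = -0.6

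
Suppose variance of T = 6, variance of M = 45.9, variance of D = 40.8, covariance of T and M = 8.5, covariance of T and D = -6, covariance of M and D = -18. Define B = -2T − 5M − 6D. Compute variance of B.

variance of B = a²·variance of T + b²·variance of M + c²·variance of D + 2ab·covariance of T and M + 2ac·covariance of T and D + 2bc·covariance of M and D, with a = -2, b = -5, c = -6.
= 24 + 1147.5 + 1468.8 + 170 + (-144) + (-1080)
= 1586.3.

variance of B = 1586.3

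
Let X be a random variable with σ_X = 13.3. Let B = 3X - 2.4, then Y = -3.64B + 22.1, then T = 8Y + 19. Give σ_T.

σ_T = 1161.888

σ_B = |3|·13.3 = 39.9.
σ_Y = |-3.64|·39.9 = 145.236.
σ_T = |8|·145.236 = 1161.888.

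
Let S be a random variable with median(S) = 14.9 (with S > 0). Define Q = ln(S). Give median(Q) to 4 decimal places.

median(Q) = 2.7014

ln(S) is monotone on this domain, so median(Q) = ln(14.9) ≈ 2.7014.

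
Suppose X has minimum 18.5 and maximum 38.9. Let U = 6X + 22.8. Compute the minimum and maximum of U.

min(U) = 133.8, max(U) = 256.2

a = 6 > 0, so min(U) = a·min(X)+b = 6·18.5 + 22.8 = 133.8 and max(U) = 6·38.9 + 22.8 = 256.2.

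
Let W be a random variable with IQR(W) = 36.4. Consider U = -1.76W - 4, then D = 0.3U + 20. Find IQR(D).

IQR(U) = |-1.76|·36.4 = 64.064.
IQR(D) = |0.3|·64.064 = 19.2192.

IQR(D) = 19.2192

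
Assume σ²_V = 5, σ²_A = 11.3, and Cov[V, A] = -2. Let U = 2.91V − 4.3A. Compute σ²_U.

σ²_U = 301.3295

σ²_U = a²·σ²_V + b²·σ²_A + 2ab·Cov[V, A] with a = 2.91, b = -4.3.
= 2.91²·5 + (-4.3)²·11.3 + 2·2.91·(-4.3)·(-2)
= 42.3405 + 208.937 + 50.052 = 301.3295.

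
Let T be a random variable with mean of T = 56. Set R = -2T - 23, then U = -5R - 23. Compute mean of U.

mean of R = (-2)·56 + (-23) = -135.
mean of U = (-5)·(-135) + (-23) = 652.

mean of U = 652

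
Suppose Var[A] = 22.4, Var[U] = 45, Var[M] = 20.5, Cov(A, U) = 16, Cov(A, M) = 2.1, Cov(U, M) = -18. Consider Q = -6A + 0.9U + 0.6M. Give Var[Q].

Var[Q] = 642.87

Var[Q] = a²·Var[A] + b²·Var[U] + c²·Var[M] + 2ab·Cov(A, U) + 2ac·Cov(A, M) + 2bc·Cov(U, M), with a = -6, b = 0.9, c = 0.6.
= 806.4 + 36.45 + 7.38 + (-172.8) + (-15.12) + (-19.44)
= 642.87.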